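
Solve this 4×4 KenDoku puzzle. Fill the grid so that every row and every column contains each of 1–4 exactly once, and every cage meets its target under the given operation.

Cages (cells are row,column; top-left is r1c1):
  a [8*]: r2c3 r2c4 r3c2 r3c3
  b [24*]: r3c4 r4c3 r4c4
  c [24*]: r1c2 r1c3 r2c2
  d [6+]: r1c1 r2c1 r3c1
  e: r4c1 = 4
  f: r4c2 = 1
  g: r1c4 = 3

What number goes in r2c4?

Cage g is given, leaving r1c4 = 3.
Cage e is a single given cell, so r4c1 = 4.
Cage f is given, so r4c2 = 1.
4 is placed in row 4, so r4c4 = 2.
The 3 cells of cage c must have product 24; hence r2c2 = 3.
Cage a needs product 8, so r2c4 = 1.
Cage a has product 8, so r3c3 = 1.
2 is placed in column 4, so r3c4 = 4.
Row 4 already has 2, which forces r4c3 = 3.
The 3 cells of cage d must have sum 6; hence r1c1 = 1.
1 is placed in row 2, which forces r2c1 = 2.
Cage a has product 8, leaving r2c3 = 4.
Cage d needs sum 6; hence r3c1 = 3.
4 is placed in row 3, which forces r3c2 = 2.
Column 2 already has 2, so r1c2 = 4.
Column 3 already has 4; hence r1c3 = 2.
Filled in: 1 4 2 3 / 2 3 4 1 / 3 2 1 4 / 4 1 3 2.

1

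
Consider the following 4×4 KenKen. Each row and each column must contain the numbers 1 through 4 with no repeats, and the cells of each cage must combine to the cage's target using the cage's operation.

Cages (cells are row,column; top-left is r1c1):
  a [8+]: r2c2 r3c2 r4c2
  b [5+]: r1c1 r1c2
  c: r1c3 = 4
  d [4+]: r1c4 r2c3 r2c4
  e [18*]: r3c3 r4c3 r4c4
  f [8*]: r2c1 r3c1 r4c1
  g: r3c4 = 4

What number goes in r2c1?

4

C is a freebie, which forces r1c3 = 4.
Cage d needs sum 4; hence r1c4 = 1.
The 3 cells of cage d must have sum 4, leaving r2c3 = 1.
The 3 cells of cage d must have sum 4, leaving r2c4 = 2.
Cage e needs product 18, so r3c3 = 3.
Cage g is given, which forces r3c4 = 4.
Cage e has product 18; hence r4c3 = 2.
The 3 cells of cage e must have product 18, leaving r4c4 = 3.
2 is placed in row 2, leaving r2c1 = 4.
Cage a has sum 8, leaving r2c2 = 3.
Cage f needs product 8; hence r3c1 = 2.
Row 3 already has 4, which forces r3c2 = 1.
The 3 cells of cage f must have product 8, so r4c1 = 1.
Cage a has sum 8, so r4c2 = 4.
Column 1 already has 2, so r1c1 = 3.
3 is placed in column 2, which forces r1c2 = 2.
Filled in: 3 2 4 1 / 4 3 1 2 / 2 1 3 4 / 1 4 2 3.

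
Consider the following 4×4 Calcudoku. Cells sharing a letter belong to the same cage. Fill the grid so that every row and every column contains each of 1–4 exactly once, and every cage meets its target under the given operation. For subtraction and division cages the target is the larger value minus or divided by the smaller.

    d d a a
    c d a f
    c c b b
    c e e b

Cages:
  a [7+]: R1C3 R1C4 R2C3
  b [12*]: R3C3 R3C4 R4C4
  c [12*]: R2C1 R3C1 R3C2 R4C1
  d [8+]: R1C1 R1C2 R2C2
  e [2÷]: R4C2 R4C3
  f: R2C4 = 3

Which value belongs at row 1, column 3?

F is a freebie, which forces R2C4 = 3.
Cage b needs product 12, leaving R3C3 = 3.
Cage c needs product 12, leaving R4C1 = 3.
In row 1, 3 can only go at R1C2, so R1C2 = 3.
The only place for 2 in row 3 is R3C2.
The 4 cells of cage c must have product 12; hence R2C1 = 2.
Cage c has product 12, so R3C1 = 1.
Row 3 already has 1, so R3C4 = 4.
Cage e's pair has quotient 2, leaving R4C3 = 2.
Column 4 already has 4, so R4C4 = 1.
Column 1 now contains 1, leaving R1C1 = 4.
Row 1 already has 4, leaving R1C3 = 1.
1 is placed in column 4, so R1C4 = 2.
Cage d needs sum 8, so R2C2 = 1.
Column 3 now contains 1, so R2C3 = 4.
1 is placed in row 4; hence R4C2 = 4.
Filled in: 4 3 1 2 / 2 1 4 3 / 1 2 3 4 / 3 4 2 1.

1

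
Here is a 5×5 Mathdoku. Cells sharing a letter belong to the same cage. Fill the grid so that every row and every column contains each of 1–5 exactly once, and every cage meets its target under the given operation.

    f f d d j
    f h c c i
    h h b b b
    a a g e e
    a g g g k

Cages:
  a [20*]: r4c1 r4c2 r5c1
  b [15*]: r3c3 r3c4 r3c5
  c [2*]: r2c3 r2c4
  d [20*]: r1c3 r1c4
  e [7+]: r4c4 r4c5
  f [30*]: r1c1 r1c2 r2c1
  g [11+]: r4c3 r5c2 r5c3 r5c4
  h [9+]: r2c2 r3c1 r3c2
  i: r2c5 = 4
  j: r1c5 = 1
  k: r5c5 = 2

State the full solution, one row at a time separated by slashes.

3 2 4 5 1 / 5 3 1 2 4 / 2 4 3 1 5 / 1 5 2 4 3 / 4 1 5 3 2

Cage j is given, leaving r1c5 = 1.
Cage i is given, leaving r2c5 = 4.
Cage k is given, leaving r5c5 = 2.
The 3 cells of cage f must have product 30, so r2c1 = 5.
Row 2 already has 5, which forces r2c2 = 3.
The 3 cells of cage f must have product 30; hence r1c1 = 3.
3 is placed in column 2, which forces r1c2 = 2.
Cage a has product 20; hence r4c2 = 5.
5 is placed in row 4, which forces r4c5 = 3.
Cage h needs sum 9, so r3c1 = 2.
Column 2 now contains 5, so r3c2 = 4.
Column 5 now contains 3, leaving r3c5 = 5.
The two cells of cage e must have sum 7, so r4c4 = 4.
Column 2 now contains 4; hence r5c2 = 1.
Cage d needs two cells with product 20; hence r1c3 = 4.
Column 4 already has 4, leaving r1c4 = 5.
4 is placed in row 4; hence r4c1 = 1.
Row 4 already has 1, leaving r4c3 = 2.
Row 5 already has 1, leaving r5c1 = 4.
Column 4 already has 5, which forces r5c4 = 3.
Column 3 now contains 2, leaving r2c3 = 1.
Cage c needs two cells with product 2, so r2c4 = 2.
Cage b needs product 15; hence r3c3 = 3.
3 is placed in column 4, so r3c4 = 1.
3 is placed in row 5; hence r5c3 = 5.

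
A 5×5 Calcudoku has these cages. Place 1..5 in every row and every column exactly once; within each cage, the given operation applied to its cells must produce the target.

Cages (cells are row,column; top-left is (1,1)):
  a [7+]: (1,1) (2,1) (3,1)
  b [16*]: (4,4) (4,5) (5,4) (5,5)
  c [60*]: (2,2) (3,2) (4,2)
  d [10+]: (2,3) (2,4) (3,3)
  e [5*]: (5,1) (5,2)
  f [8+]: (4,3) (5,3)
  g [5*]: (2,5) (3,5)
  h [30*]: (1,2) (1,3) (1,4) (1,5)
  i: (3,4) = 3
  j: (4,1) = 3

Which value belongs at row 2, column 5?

I is a freebie, which forces (3,4) = 3.
Cage j is given, so (4,1) = 3.
Row 4 now contains 3, leaving (4,3) = 5.
5 is placed in column 3, which forces (5,3) = 3.
Cage c needs product 60; hence (2,2) = 3.
Cage c needs product 60, so (3,2) = 5.
5 is placed in row 3, which forces (3,5) = 1.
5 is placed in row 4, so (4,2) = 4.
Row 4 already has 4, so (4,5) = 2.
Column 2 now contains 5, so (5,2) = 1.
Column 5 now contains 2, which forces (5,5) = 4.
Column 2 now contains 1, leaving (1,2) = 2.
Cage h needs product 30; hence (1,3) = 1.
Cage h has product 30, which forces (1,4) = 5.
Cage h has product 30, which forces (1,5) = 3.
Column 3 already has 1, leaving (2,3) = 2.
Column 4 now contains 5, so (2,4) = 4.
Column 5 now contains 1, so (2,5) = 5.
Row 3 already has 1, so (3,3) = 4.
Row 4 already has 2, so (4,4) = 1.
1 is placed in row 5, so (5,1) = 5.
Row 5 now contains 4, leaving (5,4) = 2.
1 is placed in row 1; hence (1,1) = 4.
Row 2 now contains 4, so (2,1) = 1.
Row 3 already has 4, so (3,1) = 2.
The full grid is 4 2 1 5 3 / 1 3 2 4 5 / 2 5 4 3 1 / 3 4 5 1 2 / 5 1 3 2 4.

5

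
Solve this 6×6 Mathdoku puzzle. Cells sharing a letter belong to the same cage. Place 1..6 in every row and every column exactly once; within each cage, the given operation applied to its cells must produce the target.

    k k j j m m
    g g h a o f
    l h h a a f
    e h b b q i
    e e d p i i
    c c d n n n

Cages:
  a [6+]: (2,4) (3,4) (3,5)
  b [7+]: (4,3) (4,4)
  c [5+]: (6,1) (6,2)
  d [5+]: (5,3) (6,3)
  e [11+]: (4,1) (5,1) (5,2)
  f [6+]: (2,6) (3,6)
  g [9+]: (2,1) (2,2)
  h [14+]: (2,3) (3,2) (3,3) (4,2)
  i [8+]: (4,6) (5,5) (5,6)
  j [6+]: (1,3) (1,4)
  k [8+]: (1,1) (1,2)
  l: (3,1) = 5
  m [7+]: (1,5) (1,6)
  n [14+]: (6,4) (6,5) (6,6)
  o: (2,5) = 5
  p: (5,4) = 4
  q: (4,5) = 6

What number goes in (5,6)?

Cage o is a single given cell, which forces (2,5) = 5.
Cage l is a single given cell; hence (3,1) = 5.
Q is a freebie, which forces (4,5) = 6.
P is a freebie, which forces (5,4) = 4.
6 is placed in column 5, leaving (6,5) = 3.
The only place for 2 in row 6 is (6,3).
The two cells of cage d must have sum 5, leaving (5,3) = 3.
The only place for 6 in column 4 is (6,4).
6 is placed in row 6, so (6,6) = 5.
Cage i needs sum 8; hence (4,6) = 1.
The 3 cells of cage i must have sum 8, which forces (5,5) = 1.
The 3 cells of cage i must have sum 8, leaving (5,6) = 6.
1 is placed in column 5, so (1,5) = 4.
Column 6 already has 6, leaving (1,6) = 3.
1 is placed in column 5, so (3,5) = 2.
Row 3 already has 2; hence (3,6) = 4.
Cage e has sum 11, leaving (4,1) = 4.
4 is placed in row 4, which forces (4,3) = 5.
Row 5 now contains 6, so (5,1) = 2.
The 3 cells of cage e must have sum 11, which forces (5,2) = 5.
Column 1 already has 4; hence (6,1) = 1.
Row 6 already has 1, leaving (6,2) = 4.
2 is placed in column 1, so (1,1) = 6.
The two cells of cage k must have sum 8, leaving (1,2) = 2.
5 is placed in column 3, leaving (1,3) = 1.
Cage j's pair has sum 6, leaving (1,4) = 5.
Column 1 now contains 6, so (2,1) = 3.
Row 2 now contains 3, leaving (2,2) = 6.
Cage h has sum 14; hence (2,3) = 4.
Row 2 now contains 3, so (2,4) = 1.
Column 6 already has 4; hence (2,6) = 2.
Column 2 now contains 6; hence (3,2) = 1.
Column 3 now contains 1, which forces (3,3) = 6.
Column 4 already has 1; hence (3,4) = 3.
Row 4 now contains 5, which forces (4,2) = 3.
Cage b needs two cells with sum 7, so (4,4) = 2.
Filled in: 6 2 1 5 4 3 / 3 6 4 1 5 2 / 5 1 6 3 2 4 / 4 3 5 2 6 1 / 2 5 3 4 1 6 / 1 4 2 6 3 5.

6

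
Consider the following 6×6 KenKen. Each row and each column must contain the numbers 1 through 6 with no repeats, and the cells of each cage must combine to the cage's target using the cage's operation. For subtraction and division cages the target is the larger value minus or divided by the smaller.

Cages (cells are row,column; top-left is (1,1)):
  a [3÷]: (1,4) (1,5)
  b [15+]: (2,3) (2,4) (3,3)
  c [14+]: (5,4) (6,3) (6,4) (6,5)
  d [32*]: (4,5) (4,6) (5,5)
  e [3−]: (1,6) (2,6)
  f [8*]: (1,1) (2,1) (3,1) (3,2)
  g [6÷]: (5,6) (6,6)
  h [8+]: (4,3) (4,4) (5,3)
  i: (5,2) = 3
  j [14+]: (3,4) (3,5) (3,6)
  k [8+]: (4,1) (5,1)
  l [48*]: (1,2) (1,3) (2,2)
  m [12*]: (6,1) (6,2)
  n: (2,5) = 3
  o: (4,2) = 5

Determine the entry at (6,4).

4

Cage n is given, leaving (2,5) = 3.
The 4 cells of cage f must have product 8, so (3,2) = 1.
O is a freebie; hence (4,2) = 5.
The 3 cells of cage d must have product 32; hence (4,5) = 2.
Cage d has product 32, which forces (4,6) = 4.
Cage i is given, leaving (5,2) = 3.
Cage d has product 32, leaving (5,5) = 4.
Cage h has sum 8, leaving (4,3) = 6.
Cage h needs sum 8, which forces (4,4) = 1.
Cage h needs sum 8, leaving (5,3) = 1.
Row 5 now contains 1; hence (5,6) = 6.
6 is placed in column 6, so (6,6) = 1.
The 3 cells of cage b must have sum 15, leaving (2,4) = 6.
6 is placed in row 4, so (4,1) = 3.
Cage k needs two cells with sum 8, leaving (5,1) = 5.
The 4 cells of cage c must have sum 14, leaving (5,4) = 2.
Cage l has product 48, which forces (1,2) = 6.
Column 4 already has 2, so (1,4) = 3.
The two cells of cage a must have quotient 3; hence (1,5) = 1.
3 is placed in column 4; hence (3,4) = 5.
Cage j has sum 14; hence (3,5) = 6.
Row 3 now contains 5, leaving (3,6) = 3.
Column 2 already has 6, so (6,2) = 2.
3 is placed in column 4; hence (6,4) = 4.
Column 5 now contains 6; hence (6,5) = 5.
Cage l needs product 48, leaving (1,3) = 2.
2 is placed in row 1, leaving (1,6) = 5.
Cage f has product 8, so (2,1) = 1.
2 is placed in column 2, which forces (2,2) = 4.
The 3 cells of cage b must have sum 15, which forces (2,3) = 5.
5 is placed in column 6; hence (2,6) = 2.
Row 3 now contains 5, so (3,3) = 4.
2 is placed in row 6; hence (6,1) = 6.
Row 6 already has 4, so (6,3) = 3.
2 is placed in row 1, so (1,1) = 4.
Row 3 already has 4, so (3,1) = 2.
Filled in: 4 6 2 3 1 5 / 1 4 5 6 3 2 / 2 1 4 5 6 3 / 3 5 6 1 2 4 / 5 3 1 2 4 6 / 6 2 3 4 5 1.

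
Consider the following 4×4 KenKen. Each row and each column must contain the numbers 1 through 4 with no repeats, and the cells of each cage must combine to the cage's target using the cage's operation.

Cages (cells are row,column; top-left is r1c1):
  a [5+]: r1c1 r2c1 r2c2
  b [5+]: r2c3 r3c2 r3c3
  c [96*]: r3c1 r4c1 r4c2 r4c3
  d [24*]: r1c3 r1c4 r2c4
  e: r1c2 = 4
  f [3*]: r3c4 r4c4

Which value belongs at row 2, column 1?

3

Cage e is given; hence r1c2 = 4.
The 4 cells of cage c must have product 96; hence r3c1 = 4.
The 3 cells of cage d must have product 24, leaving r2c4 = 4.
Cage c needs product 96, which forces r4c3 = 4.
In row 1, 1 can only go at r1c1, so r1c1 = 1.
Column 1 now contains 1, so r2c1 = 3.
Cage a needs sum 5, leaving r2c2 = 1.
Row 2 now contains 1; hence r2c3 = 2.
Column 2 now contains 1, leaving r3c2 = 2.
Column 1 now contains 3, so r4c1 = 2.
Column 2 already has 2, leaving r4c2 = 3.
Row 4 now contains 3, which forces r4c4 = 1.
Column 3 already has 2, which forces r1c3 = 3.
Cage d needs product 24; hence r1c4 = 2.
The 3 cells of cage b must have sum 5, so r3c3 = 1.
Column 4 now contains 1, leaving r3c4 = 3.
The full grid is 1 4 3 2 / 3 1 2 4 / 4 2 1 3 / 2 3 4 1.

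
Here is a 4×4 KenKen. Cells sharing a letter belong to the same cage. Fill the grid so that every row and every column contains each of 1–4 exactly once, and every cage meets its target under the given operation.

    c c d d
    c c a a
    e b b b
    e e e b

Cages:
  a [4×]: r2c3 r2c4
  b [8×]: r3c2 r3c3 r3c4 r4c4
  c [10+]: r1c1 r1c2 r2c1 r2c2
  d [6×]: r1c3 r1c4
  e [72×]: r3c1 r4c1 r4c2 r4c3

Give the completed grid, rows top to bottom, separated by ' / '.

The 4 cells of cage e must have product 72, so r3c1 = 3.
Cage b has product 8, which forces r4c4 = 1.
Cage a's pair has product 4, which forces r2c3 = 1.
Column 4 already has 1, leaving r2c4 = 4.
Column 4 already has 4, so r3c4 = 2.
Cage d needs two cells with product 6, so r1c3 = 2.
Column 4 now contains 2; hence r1c4 = 3.
Row 2 already has 4, so r2c1 = 2.
Cage c has sum 10, leaving r2c2 = 3.
Cage b needs product 8, so r3c2 = 1.
Row 3 now contains 2, which forces r3c3 = 4.
Column 1 already has 2; hence r4c1 = 4.
Row 4 already has 4, so r4c2 = 2.
Column 3 now contains 4, which forces r4c3 = 3.
Column 1 now contains 4, which forces r1c1 = 1.
Column 2 now contains 1, leaving r1c2 = 4.

1 4 2 3 / 2 3 1 4 / 3 1 4 2 / 4 2 3 1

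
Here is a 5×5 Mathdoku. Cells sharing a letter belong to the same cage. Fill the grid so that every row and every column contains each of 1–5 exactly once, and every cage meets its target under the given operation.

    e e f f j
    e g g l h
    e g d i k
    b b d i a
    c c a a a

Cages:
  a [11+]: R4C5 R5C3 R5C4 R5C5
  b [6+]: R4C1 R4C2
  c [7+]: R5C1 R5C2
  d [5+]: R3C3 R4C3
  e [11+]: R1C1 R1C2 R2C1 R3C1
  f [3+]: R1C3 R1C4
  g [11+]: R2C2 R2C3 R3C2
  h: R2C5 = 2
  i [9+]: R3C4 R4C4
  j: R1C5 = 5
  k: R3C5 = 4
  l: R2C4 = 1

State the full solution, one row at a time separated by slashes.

Cage j is given, which forces R1C5 = 5.
Cage l is given, which forces R2C4 = 1.
H is a freebie, leaving R2C5 = 2.
Cage k is given, so R3C5 = 4.
The two cells of cage f must have sum 3; hence R1C3 = 1.
1 is placed in column 4, leaving R1C4 = 2.
Row 3 now contains 4, so R3C4 = 5.
The two cells of cage i must have sum 9; hence R4C4 = 4.
Column 4 already has 4, which forces R5C4 = 3.
Row 5 now contains 3, so R5C5 = 1.
Cage e needs sum 11, leaving R1C1 = 4.
Cage e has sum 11, so R1C2 = 3.
The 4 cells of cage e must have sum 11; hence R2C1 = 3.
The 4 cells of cage e must have sum 11, which forces R3C1 = 1.
3 is placed in column 2; hence R3C2 = 2.
2 is placed in row 3, leaving R3C3 = 3.
Column 1 now contains 1; hence R4C1 = 5.
Row 4 now contains 5, so R4C2 = 1.
3 is placed in column 3; hence R4C3 = 2.
1 is placed in column 5, so R4C5 = 3.
Column 1 already has 5, which forces R5C1 = 2.
Column 2 already has 2; hence R5C2 = 5.
Cage a has sum 11, so R5C3 = 4.
5 is placed in column 2; hence R2C2 = 4.
Column 3 now contains 4, so R2C3 = 5.

4 3 1 2 5 / 3 4 5 1 2 / 1 2 3 5 4 / 5 1 2 4 3 / 2 5 4 3 1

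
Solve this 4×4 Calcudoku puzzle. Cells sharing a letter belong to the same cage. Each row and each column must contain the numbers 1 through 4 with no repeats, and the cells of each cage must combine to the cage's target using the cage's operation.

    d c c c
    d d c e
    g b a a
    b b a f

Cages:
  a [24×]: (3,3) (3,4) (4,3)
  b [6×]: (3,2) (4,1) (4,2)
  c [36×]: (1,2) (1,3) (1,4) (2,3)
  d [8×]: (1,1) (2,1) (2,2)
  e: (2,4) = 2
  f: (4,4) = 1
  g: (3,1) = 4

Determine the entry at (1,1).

2

Cage c has product 36; hence (2,3) = 3.
Cage e is given, so (2,4) = 2.
G is a freebie; hence (3,1) = 4.
4 is placed in row 3, so (3,3) = 2.
4 is placed in row 3, which forces (3,4) = 3.
Column 3 already has 2, so (4,3) = 4.
Cage f is a single given cell; hence (4,4) = 1.
Cage d needs product 8, which forces (1,1) = 2.
Cage c needs product 36, so (1,2) = 3.
Column 3 now contains 4, so (1,3) = 1.
Column 4 now contains 1, which forces (1,4) = 4.
4 is placed in column 1, so (2,1) = 1.
The 3 cells of cage d must have product 8, which forces (2,2) = 4.
3 is placed in row 3, which forces (3,2) = 1.
Column 1 already has 2; hence (4,1) = 3.
3 is placed in column 2; hence (4,2) = 2.
Filled in: 2 3 1 4 / 1 4 3 2 / 4 1 2 3 / 3 2 4 1.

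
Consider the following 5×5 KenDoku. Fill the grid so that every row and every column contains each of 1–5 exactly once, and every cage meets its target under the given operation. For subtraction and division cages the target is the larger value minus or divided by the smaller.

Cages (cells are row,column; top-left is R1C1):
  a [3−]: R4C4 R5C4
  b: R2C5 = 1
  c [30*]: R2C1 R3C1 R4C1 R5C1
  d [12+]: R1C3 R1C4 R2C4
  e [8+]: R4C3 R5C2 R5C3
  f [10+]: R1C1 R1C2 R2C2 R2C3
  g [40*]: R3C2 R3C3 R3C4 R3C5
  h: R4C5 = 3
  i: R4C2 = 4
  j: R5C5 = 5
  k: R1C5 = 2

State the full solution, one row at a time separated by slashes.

4 1 5 3 2 / 5 2 3 4 1 / 3 5 2 1 4 / 2 4 1 5 3 / 1 3 4 2 5

Cage k is a single given cell, leaving R1C5 = 2.
Cage b is a single given cell, which forces R2C5 = 1.
Cage i is given, which forces R4C2 = 4.
Cage h is a single given cell, leaving R4C5 = 3.
J is a freebie; hence R5C5 = 5.
Column 5 already has 5, so R3C5 = 4.
In row 3, 3 can only go at R3C1, so R3C1 = 3.
Row 5 needs a 3, and only R5C2 is open for it.
The 4 cells of cage f must have sum 10; hence R1C1 = 4.
3 is placed in column 2; hence R1C2 = 1.
3 is placed in column 2, leaving R2C2 = 2.
The 4 cells of cage f must have sum 10, leaving R2C3 = 3.
Column 2 already has 2; hence R3C2 = 5.
Cage e needs sum 8, leaving R4C3 = 1.
1 is placed in row 4; hence R4C4 = 5.
The 3 cells of cage e must have sum 8, leaving R5C3 = 4.
4 is placed in row 5; hence R5C4 = 2.
Column 3 already has 3, so R1C3 = 5.
5 is placed in column 4, leaving R1C4 = 3.
2 is placed in row 2; hence R2C1 = 5.
5 is placed in column 4, which forces R2C4 = 4.
Column 3 already has 1; hence R3C3 = 2.
Column 4 already has 2, leaving R3C4 = 1.
5 is placed in row 4, leaving R4C1 = 2.
2 is placed in row 5; hence R5C1 = 1.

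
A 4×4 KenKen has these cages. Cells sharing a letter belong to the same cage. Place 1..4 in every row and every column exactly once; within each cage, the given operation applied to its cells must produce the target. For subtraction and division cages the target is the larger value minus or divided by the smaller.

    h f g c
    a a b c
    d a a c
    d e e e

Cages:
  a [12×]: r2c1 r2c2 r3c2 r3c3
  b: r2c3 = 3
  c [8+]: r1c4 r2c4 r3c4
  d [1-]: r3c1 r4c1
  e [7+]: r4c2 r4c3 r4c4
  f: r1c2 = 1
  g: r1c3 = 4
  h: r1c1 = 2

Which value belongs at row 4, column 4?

2

Cage h is a single given cell; hence r1c1 = 2.
Cage f is given; hence r1c2 = 1.
Cage g is a single given cell, leaving r1c3 = 4.
Row 1 now contains 4; hence r1c4 = 3.
B is a freebie, leaving r2c3 = 3.
Cage a has product 12, so r2c1 = 1.
Row 2 now contains 1, so r2c4 = 4.
The 4 cells of cage a must have product 12, which forces r3c2 = 3.
Column 4 now contains 4, leaving r3c4 = 1.
1 is placed in column 4, which forces r4c4 = 2.
Row 2 already has 4, which forces r2c2 = 2.
3 is placed in row 3, so r3c1 = 4.
Row 3 now contains 1, which forces r3c3 = 2.
Cage d needs two cells with difference 1, which forces r4c1 = 3.
Row 4 already has 2, which forces r4c2 = 4.
Row 4 already has 2, so r4c3 = 1.
Completed grid: 2 1 4 3 / 1 2 3 4 / 4 3 2 1 / 3 4 1 2.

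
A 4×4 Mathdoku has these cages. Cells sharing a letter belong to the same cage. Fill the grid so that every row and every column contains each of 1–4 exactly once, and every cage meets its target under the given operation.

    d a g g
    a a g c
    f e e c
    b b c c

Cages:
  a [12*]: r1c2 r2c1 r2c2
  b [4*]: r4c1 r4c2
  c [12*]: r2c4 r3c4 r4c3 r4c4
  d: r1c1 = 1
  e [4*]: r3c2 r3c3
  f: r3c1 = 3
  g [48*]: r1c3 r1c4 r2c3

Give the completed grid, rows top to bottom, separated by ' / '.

1 2 3 4 / 2 3 4 1 / 3 4 1 2 / 4 1 2 3

Cage d is given, which forces r1c1 = 1.
Cage g has product 48; hence r1c3 = 3.
The 3 cells of cage g must have product 48, which forces r1c4 = 4.
Cage g needs product 48, which forces r2c3 = 4.
F is a freebie, leaving r3c1 = 3.
Column 3 already has 4; hence r3c3 = 1.
Row 3 already has 1, which forces r3c4 = 2.
1 is placed in column 1, which forces r4c1 = 4.
4 is placed in row 4, leaving r4c2 = 1.
Column 3 already has 1, which forces r4c3 = 2.
Row 4 now contains 1, so r4c4 = 3.
Row 1 now contains 4, leaving r1c2 = 2.
Column 1 already has 3, so r2c1 = 2.
Column 2 now contains 1; hence r2c2 = 3.
Column 4 already has 3, which forces r2c4 = 1.
Row 3 already has 1, which forces r3c2 = 4.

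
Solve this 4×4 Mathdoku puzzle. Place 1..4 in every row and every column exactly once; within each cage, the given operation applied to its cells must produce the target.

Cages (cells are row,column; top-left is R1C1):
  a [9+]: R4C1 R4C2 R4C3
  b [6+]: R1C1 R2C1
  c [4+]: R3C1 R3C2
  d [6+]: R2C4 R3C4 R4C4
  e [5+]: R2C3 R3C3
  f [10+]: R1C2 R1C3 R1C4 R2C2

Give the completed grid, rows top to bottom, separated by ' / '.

Row 3 needs a 4, and only R3C3 is open for it.
Cage e needs two cells with sum 5, which forces R2C3 = 1.
Row 3 needs a 2, and only R3C4 is open for it.
Column 4 already has 2; hence R2C4 = 3.
Cage d has sum 6, which forces R4C4 = 1.
Cage f needs sum 10; hence R1C2 = 1.
Cage f has sum 10; hence R1C3 = 3.
Column 4 now contains 1, leaving R1C4 = 4.
The 4 cells of cage f must have sum 10; hence R2C2 = 2.
1 is placed in column 2, so R3C2 = 3.
Column 2 now contains 3, so R4C2 = 4.
Column 3 now contains 3, so R4C3 = 2.
4 is placed in row 1; hence R1C1 = 2.
Row 2 now contains 2, which forces R2C1 = 4.
3 is placed in row 3, leaving R3C1 = 1.
2 is placed in row 4, which forces R4C1 = 3.

2 1 3 4 / 4 2 1 3 / 1 3 4 2 / 3 4 2 1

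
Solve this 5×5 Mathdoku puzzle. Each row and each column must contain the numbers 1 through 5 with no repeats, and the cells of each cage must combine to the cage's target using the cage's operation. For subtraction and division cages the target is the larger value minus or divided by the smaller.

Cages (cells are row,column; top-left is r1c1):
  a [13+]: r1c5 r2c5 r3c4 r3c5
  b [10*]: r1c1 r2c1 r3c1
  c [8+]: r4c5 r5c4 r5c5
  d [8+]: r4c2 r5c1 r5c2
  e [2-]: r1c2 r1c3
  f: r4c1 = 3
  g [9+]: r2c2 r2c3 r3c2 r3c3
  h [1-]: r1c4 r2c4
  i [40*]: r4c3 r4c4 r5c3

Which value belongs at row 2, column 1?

Cage f is given, so r4c1 = 3.
Column 1 needs a 4, and only r5c1 is open for it.
Cage d has sum 8, so r4c2 = 1.
Cage d has sum 8, leaving r5c2 = 3.
The only place for 5 in column 2 is r1c2.
Cage e's pair has difference 2, so r1c3 = 3.
The only place for 4 in column 3 is r4c3.
The only place for 5 in column 3 is r5c3.
Cage i has product 40; hence r4c4 = 2.
Cage c needs sum 8; hence r4c5 = 5.
Column 4 already has 2, so r5c4 = 1.
Row 5 now contains 1, so r5c5 = 2.
Column 4 now contains 1, so r1c4 = 4.
4 is placed in row 1, so r1c5 = 1.
Cage a has sum 13, so r3c4 = 5.
Row 1 now contains 1, which forces r1c1 = 2.
Cage b needs product 10, so r2c1 = 5.
Column 4 already has 5, so r2c4 = 3.
Row 2 already has 3; hence r2c5 = 4.
The 3 cells of cage b must have product 10, leaving r3c1 = 1.
Row 3 already has 1, which forces r3c3 = 2.
Column 5 already has 4, leaving r3c5 = 3.
4 is placed in row 2, which forces r2c2 = 2.
2 is placed in column 3; hence r2c3 = 1.
Row 3 already has 2, leaving r3c2 = 4.
The full grid is 2 5 3 4 1 / 5 2 1 3 4 / 1 4 2 5 3 / 3 1 4 2 5 / 4 3 5 1 2.

5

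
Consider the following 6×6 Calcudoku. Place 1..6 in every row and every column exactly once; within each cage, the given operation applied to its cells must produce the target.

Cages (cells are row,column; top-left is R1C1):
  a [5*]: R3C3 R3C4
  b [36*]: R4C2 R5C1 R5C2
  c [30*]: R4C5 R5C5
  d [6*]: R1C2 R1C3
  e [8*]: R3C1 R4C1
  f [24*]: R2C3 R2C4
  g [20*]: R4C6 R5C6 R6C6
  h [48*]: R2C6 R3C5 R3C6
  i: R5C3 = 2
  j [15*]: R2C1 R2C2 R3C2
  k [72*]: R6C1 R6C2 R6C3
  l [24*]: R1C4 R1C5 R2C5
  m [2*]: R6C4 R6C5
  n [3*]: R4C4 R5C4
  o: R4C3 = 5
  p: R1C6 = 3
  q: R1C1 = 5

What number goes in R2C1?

Q is a freebie; hence R1C1 = 5.
Cage p is a single given cell; hence R1C6 = 3.
Cage o is a single given cell, which forces R4C3 = 5.
5 is placed in row 4; hence R4C5 = 6.
Cage i is given, leaving R5C3 = 2.
Column 5 now contains 6; hence R5C5 = 5.
Column 3 now contains 5; hence R3C3 = 1.
The two cells of cage a must have product 5, so R3C4 = 5.
Cage g needs product 20, so R6C6 = 5.
Cage d's pair has product 6; hence R1C2 = 1.
Column 3 already has 1, which forces R1C3 = 6.
Cage j needs product 15, which forces R2C1 = 1.
Cage j needs product 15; hence R2C2 = 5.
6 is placed in column 3, leaving R2C3 = 4.
4 is placed in row 2; hence R2C4 = 6.
4 is placed in row 2, which forces R2C5 = 3.
6 is placed in row 2; hence R2C6 = 2.
Row 3 now contains 5, so R3C2 = 3.
3 is placed in column 2, leaving R4C2 = 2.
Column 3 already has 4; hence R6C3 = 3.
Cage e needs two cells with product 8; hence R3C1 = 2.
Cage h has product 48, which forces R3C5 = 4.
Cage h has product 48, so R3C6 = 6.
2 is placed in row 4, so R4C1 = 4.
4 is placed in row 4, which forces R4C6 = 1.
The 3 cells of cage b must have product 36, which forces R5C1 = 3.
Cage b needs product 36; hence R5C2 = 6.
Row 5 now contains 3, so R5C4 = 1.
Column 6 already has 1; hence R5C6 = 4.
Column 1 already has 4, so R6C1 = 6.
Column 2 already has 6; hence R6C2 = 4.
Column 4 already has 1, which forces R6C4 = 2.
2 is placed in row 6, so R6C5 = 1.
Column 4 now contains 2; hence R1C4 = 4.
4 is placed in column 5, leaving R1C5 = 2.
Row 4 already has 1, leaving R4C4 = 3.
Completed grid: 5 1 6 4 2 3 / 1 5 4 6 3 2 / 2 3 1 5 4 6 / 4 2 5 3 6 1 / 3 6 2 1 5 4 / 6 4 3 2 1 5.

1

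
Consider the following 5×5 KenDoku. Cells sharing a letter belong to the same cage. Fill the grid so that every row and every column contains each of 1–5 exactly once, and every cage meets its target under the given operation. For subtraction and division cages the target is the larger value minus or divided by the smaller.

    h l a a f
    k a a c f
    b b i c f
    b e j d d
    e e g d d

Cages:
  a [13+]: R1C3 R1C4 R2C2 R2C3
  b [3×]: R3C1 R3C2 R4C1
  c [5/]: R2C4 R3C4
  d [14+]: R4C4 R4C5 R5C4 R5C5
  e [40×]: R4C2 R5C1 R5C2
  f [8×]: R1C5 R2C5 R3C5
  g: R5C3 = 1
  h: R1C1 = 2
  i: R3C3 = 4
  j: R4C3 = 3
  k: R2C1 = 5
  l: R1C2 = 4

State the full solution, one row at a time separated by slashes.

Cage h is a single given cell; hence R1C1 = 2.
Cage l is a single given cell, leaving R1C2 = 4.
4 is placed in row 1, so R1C5 = 1.
K is a freebie; hence R2C1 = 5.
Row 2 now contains 5, which forces R2C4 = 1.
Cage b needs product 3, leaving R3C1 = 3.
Cage b has product 3, so R3C2 = 1.
Cage i is given, which forces R3C3 = 4.
Column 4 now contains 1, which forces R3C4 = 5.
Row 3 now contains 4, which forces R3C5 = 2.
Cage b needs product 3, so R4C1 = 1.
Cage j is given, so R4C3 = 3.
Column 1 already has 5, leaving R5C1 = 4.
Cage g is given, leaving R5C3 = 1.
Column 3 now contains 3, leaving R1C3 = 5.
Column 4 already has 5; hence R1C4 = 3.
Cage a has sum 13, so R2C2 = 3.
Column 3 now contains 3, leaving R2C3 = 2.
Column 5 already has 2, which forces R2C5 = 4.
Column 5 now contains 4, leaving R4C5 = 5.
Column 4 already has 3; hence R5C4 = 2.
Column 5 already has 5; hence R5C5 = 3.
5 is placed in row 4; hence R4C2 = 2.
Column 4 now contains 2, which forces R4C4 = 4.
2 is placed in row 5, so R5C2 = 5.

2 4 5 3 1 / 5 3 2 1 4 / 3 1 4 5 2 / 1 2 3 4 5 / 4 5 1 2 3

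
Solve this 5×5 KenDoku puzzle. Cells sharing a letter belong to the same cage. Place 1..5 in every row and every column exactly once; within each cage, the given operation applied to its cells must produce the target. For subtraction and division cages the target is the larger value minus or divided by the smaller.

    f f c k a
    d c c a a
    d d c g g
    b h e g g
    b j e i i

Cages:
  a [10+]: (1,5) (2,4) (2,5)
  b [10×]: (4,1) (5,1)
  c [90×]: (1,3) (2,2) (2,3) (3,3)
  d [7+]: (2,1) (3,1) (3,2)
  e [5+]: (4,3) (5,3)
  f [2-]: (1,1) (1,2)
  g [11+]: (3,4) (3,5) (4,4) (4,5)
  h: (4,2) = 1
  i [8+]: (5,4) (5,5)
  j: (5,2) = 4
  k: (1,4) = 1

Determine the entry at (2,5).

2

Cage k is a single given cell, so (1,4) = 1.
Cage c has product 90, which forces (2,2) = 3.
Cage h is given; hence (4,2) = 1.
Cage j is given, so (5,2) = 4.
Column 2 now contains 4, so (3,2) = 2.
Cage f needs two cells with difference 2, leaving (1,1) = 3.
Column 2 already has 2, which forces (1,2) = 5.
Row 1 now contains 5, leaving (1,3) = 2.
Row 1 now contains 5; hence (1,5) = 4.
Column 3 now contains 2; hence (2,3) = 5.
5 is placed in column 3, so (3,3) = 3.
The 4 cells of cage g must have sum 11, leaving (3,5) = 1.
3 is placed in column 3; hence (4,3) = 4.
3 is placed in column 3; hence (5,3) = 1.
Cage d needs sum 7; hence (2,1) = 1.
Cage a needs sum 10, which forces (2,4) = 4.
Column 5 now contains 1, so (2,5) = 2.
Row 3 now contains 1, so (3,1) = 4.
Cage g has sum 11, leaving (3,4) = 5.
Column 5 already has 2, so (4,5) = 3.
5 is placed in column 4, which forces (5,4) = 3.
Column 5 now contains 3, which forces (5,5) = 5.
Cage b's pair has product 10; hence (4,1) = 5.
Row 4 now contains 3, so (4,4) = 2.
Row 5 now contains 5, which forces (5,1) = 2.
Completed grid: 3 5 2 1 4 / 1 3 5 4 2 / 4 2 3 5 1 / 5 1 4 2 3 / 2 4 1 3 5.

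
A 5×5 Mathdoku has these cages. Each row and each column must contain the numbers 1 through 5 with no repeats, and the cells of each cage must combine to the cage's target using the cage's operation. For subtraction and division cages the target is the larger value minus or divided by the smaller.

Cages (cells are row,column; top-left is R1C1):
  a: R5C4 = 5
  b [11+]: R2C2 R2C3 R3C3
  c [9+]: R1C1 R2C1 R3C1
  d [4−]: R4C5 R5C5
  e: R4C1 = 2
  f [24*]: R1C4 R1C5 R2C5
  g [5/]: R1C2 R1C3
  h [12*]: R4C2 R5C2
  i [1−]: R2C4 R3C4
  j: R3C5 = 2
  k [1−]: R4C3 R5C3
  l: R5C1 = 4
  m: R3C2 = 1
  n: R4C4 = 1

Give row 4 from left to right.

Cage m is given, leaving R3C2 = 1.
J is a freebie, leaving R3C5 = 2.
Cage e is given, leaving R4C1 = 2.
Cage n is a single given cell, leaving R4C4 = 1.
Row 4 already has 1; hence R4C5 = 5.
L is a freebie, which forces R5C1 = 4.
4 is placed in row 5, so R5C2 = 3.
A is a freebie, which forces R5C4 = 5.
Column 5 already has 5, leaving R5C5 = 1.
Column 2 now contains 1, leaving R1C2 = 5.
Cage g's pair has quotient 5, which forces R1C3 = 1.
Cage f has product 24; hence R1C4 = 2.
Column 2 now contains 3, leaving R4C2 = 4.
The two cells of cage k must have difference 1, which forces R4C3 = 3.
Row 5 already has 1; hence R5C3 = 2.
Row 1 now contains 1, leaving R1C1 = 3.
Row 1 already has 3, which forces R1C5 = 4.
Cage c needs sum 9, which forces R2C1 = 1.
4 is placed in column 2; hence R2C2 = 2.
4 is placed in column 5; hence R2C5 = 3.
Cage c needs sum 9, leaving R3C1 = 5.
Row 3 already has 5, leaving R3C3 = 4.
Row 3 now contains 4, so R3C4 = 3.
Column 3 now contains 4, leaving R2C3 = 5.
3 is placed in row 2, leaving R2C4 = 4.
The full grid is 3 5 1 2 4 / 1 2 5 4 3 / 5 1 4 3 2 / 2 4 3 1 5 / 4 3 2 5 1.

2 4 3 1 5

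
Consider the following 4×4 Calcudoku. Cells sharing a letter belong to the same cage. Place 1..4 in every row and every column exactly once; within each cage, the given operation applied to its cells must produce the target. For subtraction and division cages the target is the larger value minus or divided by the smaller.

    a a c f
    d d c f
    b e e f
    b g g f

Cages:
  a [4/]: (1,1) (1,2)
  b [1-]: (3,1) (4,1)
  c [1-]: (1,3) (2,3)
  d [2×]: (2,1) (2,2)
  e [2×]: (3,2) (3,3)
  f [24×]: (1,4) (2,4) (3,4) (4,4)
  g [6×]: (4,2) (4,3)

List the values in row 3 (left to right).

3 2 1 4

The only place for 3 in column 2 is (4,2).
Row 4 now contains 3, which forces (4,3) = 2.
Cage e needs two cells with product 2, so (3,2) = 2.
Column 3 already has 2, so (3,3) = 1.
Cage d's pair has product 2, which forces (2,1) = 2.
Column 2 already has 2; hence (2,2) = 1.
Row 3 already has 2, so (3,1) = 3.
3 is placed in row 3; hence (3,4) = 4.
Cage b needs two cells with difference 1, which forces (4,1) = 4.
Column 4 now contains 4; hence (4,4) = 1.
Column 1 now contains 4, which forces (1,1) = 1.
1 is placed in column 2; hence (1,2) = 4.
Row 1 now contains 4; hence (1,3) = 3.
Cage f needs product 24, so (1,4) = 2.
Column 3 already has 3, leaving (2,3) = 4.
Column 4 now contains 4, leaving (2,4) = 3.
The full grid is 1 4 3 2 / 2 1 4 3 / 3 2 1 4 / 4 3 2 1.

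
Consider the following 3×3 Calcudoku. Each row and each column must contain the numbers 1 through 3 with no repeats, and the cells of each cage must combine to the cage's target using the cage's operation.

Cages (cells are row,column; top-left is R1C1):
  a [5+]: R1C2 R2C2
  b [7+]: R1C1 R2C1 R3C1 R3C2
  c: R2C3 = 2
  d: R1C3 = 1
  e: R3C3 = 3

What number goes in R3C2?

Cage d is given, leaving R1C3 = 1.
Cage c is given, leaving R2C3 = 2.
The 4 cells of cage b must have sum 7, which forces R3C2 = 1.
E is a freebie; hence R3C3 = 3.
The 4 cells of cage b must have sum 7, which forces R1C1 = 3.
Cage a needs two cells with sum 5; hence R1C2 = 2.
The 4 cells of cage b must have sum 7, which forces R2C1 = 1.
2 is placed in row 2, so R2C2 = 3.
Row 3 already has 3, so R3C1 = 2.
Filled in: 3 2 1 / 1 3 2 / 2 1 3.

1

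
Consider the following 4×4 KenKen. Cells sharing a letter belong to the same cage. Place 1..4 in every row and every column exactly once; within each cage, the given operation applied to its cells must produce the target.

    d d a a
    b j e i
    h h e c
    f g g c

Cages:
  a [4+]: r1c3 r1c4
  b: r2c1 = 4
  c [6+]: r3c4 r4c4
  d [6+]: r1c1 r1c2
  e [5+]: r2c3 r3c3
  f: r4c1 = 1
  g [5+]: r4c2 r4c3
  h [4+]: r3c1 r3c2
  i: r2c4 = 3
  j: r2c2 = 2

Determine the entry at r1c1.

2

Cage b is a single given cell, leaving r2c1 = 4.
Cage j is given; hence r2c2 = 2.
Cage i is a single given cell, leaving r2c4 = 3.
Cage f is a single given cell, which forces r4c1 = 1.
Column 1 now contains 4, leaving r1c1 = 2.
2 is placed in column 2, leaving r1c2 = 4.
Cage a needs two cells with sum 4, leaving r1c3 = 3.
Column 4 already has 3, leaving r1c4 = 1.
Row 2 now contains 3, leaving r2c3 = 1.
1 is placed in column 1, leaving r3c1 = 3.
Cage h's pair has sum 4; hence r3c2 = 1.
Cage e's pair has sum 5, leaving r3c3 = 4.
4 is placed in row 3, so r3c4 = 2.
Cage g's pair has sum 5; hence r4c2 = 3.
Cage g's pair has sum 5, so r4c3 = 2.
Column 4 already has 2, so r4c4 = 4.
Completed grid: 2 4 3 1 / 4 2 1 3 / 3 1 4 2 / 1 3 2 4.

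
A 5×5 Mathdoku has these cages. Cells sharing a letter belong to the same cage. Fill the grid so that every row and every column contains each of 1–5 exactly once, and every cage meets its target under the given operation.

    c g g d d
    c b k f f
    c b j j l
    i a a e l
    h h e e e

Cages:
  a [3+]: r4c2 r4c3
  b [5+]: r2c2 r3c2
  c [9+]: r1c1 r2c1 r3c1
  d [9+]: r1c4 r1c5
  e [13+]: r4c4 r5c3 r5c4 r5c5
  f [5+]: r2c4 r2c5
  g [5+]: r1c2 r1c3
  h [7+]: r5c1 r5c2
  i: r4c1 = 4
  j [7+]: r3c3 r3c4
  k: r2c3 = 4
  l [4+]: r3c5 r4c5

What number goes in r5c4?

Cage k is a single given cell; hence r2c3 = 4.
Cage i is given; hence r4c1 = 4.
In row 2, 5 can only go at r2c1, so r2c1 = 5.
The only place for 1 in row 2 is r2c2.
The two cells of cage b must have sum 5, leaving r3c2 = 4.
Column 2 now contains 1, which forces r4c2 = 2.
The two cells of cage a must have sum 3, so r4c3 = 1.
Row 4 already has 1, leaving r4c5 = 3.
Column 2 already has 4, which forces r5c2 = 5.
2 is placed in column 2, which forces r1c2 = 3.
Cage g's pair has sum 5, so r1c3 = 2.
The two cells of cage f must have sum 5, which forces r2c4 = 3.
Column 5 now contains 3; hence r2c5 = 2.
Column 3 now contains 2; hence r3c3 = 5.
Row 3 now contains 5, which forces r3c4 = 2.
Column 5 now contains 3, which forces r3c5 = 1.
Row 4 already has 3; hence r4c4 = 5.
Cage h's pair has sum 7, so r5c1 = 2.
The 4 cells of cage e must have sum 13, so r5c3 = 3.
Column 5 now contains 1, so r5c5 = 4.
Row 1 now contains 3, leaving r1c1 = 1.
Column 4 now contains 5, which forces r1c4 = 4.
Column 5 already has 4, leaving r1c5 = 5.
Row 3 already has 1, which forces r3c1 = 3.
4 is placed in row 5, so r5c4 = 1.
Completed grid: 1 3 2 4 5 / 5 1 4 3 2 / 3 4 5 2 1 / 4 2 1 5 3 / 2 5 3 1 4.

1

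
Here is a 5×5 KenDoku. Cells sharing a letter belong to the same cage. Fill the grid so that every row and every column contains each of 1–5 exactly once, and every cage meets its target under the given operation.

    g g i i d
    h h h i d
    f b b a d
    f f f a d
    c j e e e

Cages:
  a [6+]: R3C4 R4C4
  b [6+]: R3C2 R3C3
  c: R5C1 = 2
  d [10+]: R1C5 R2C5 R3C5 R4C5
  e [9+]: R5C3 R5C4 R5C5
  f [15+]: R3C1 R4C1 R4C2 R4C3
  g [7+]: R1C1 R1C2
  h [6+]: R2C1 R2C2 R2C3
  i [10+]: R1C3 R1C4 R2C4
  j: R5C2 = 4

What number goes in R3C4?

Cage c is given, which forces R5C1 = 2.
Cage j is a single given cell; hence R5C2 = 4.
In row 2, 5 can only go at R2C4, so R2C4 = 5.
The only place for 5 in row 1 is R1C1.
Cage g needs two cells with sum 7, which forces R1C2 = 2.
Cage f has sum 15, leaving R3C1 = 3.
Cage f needs sum 15; hence R4C1 = 4.
4 is placed in row 4; hence R4C4 = 2.
3 is placed in column 1, which forces R2C1 = 1.
Cage h has sum 6, leaving R2C2 = 3.
The 3 cells of cage h must have sum 6, which forces R2C3 = 2.
2 is placed in row 2, so R2C5 = 4.
Column 4 already has 2, which forces R3C4 = 4.
Column 2 already has 3, which forces R4C2 = 5.
5 is placed in row 4, so R4C3 = 3.
3 is placed in row 4; hence R4C5 = 1.
The 3 cells of cage i must have sum 10, so R1C3 = 4.
Column 4 now contains 4, which forces R1C4 = 1.
Column 5 now contains 1; hence R1C5 = 3.
5 is placed in column 2, which forces R3C2 = 1.
Cage b's pair has sum 6; hence R3C3 = 5.
Column 5 now contains 1, so R3C5 = 2.
5 is placed in column 3; hence R5C3 = 1.
Column 4 now contains 1, leaving R5C4 = 3.
3 is placed in column 5, which forces R5C5 = 5.
Filled in: 5 2 4 1 3 / 1 3 2 5 4 / 3 1 5 4 2 / 4 5 3 2 1 / 2 4 1 3 5.

4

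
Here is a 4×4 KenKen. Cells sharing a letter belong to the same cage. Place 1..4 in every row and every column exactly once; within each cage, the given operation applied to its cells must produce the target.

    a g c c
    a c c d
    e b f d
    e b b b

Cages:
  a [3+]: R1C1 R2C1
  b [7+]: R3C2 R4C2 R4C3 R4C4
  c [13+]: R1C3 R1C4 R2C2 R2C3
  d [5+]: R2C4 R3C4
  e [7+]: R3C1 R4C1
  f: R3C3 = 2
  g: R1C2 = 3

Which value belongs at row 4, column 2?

Cage g is a single given cell, leaving R1C2 = 3.
Cage b has sum 7, which forces R3C2 = 1.
F is a freebie, so R3C3 = 2.
Column 2 already has 3, so R4C2 = 2.
2 is placed in column 3; hence R1C3 = 4.
Cage c has sum 13; hence R1C4 = 2.
2 is placed in column 2, leaving R2C2 = 4.
Cage c needs sum 13, so R2C3 = 3.
Column 4 now contains 2, so R2C4 = 1.
Column 3 now contains 3, which forces R4C3 = 1.
Column 4 already has 1, leaving R4C4 = 3.
Row 1 already has 2, which forces R1C1 = 1.
Row 2 already has 1, so R2C1 = 2.
Cage e needs two cells with sum 7, so R3C1 = 3.
Column 4 already has 3; hence R3C4 = 4.
Row 4 already has 3, which forces R4C1 = 4.
The full grid is 1 3 4 2 / 2 4 3 1 / 3 1 2 4 / 4 2 1 3.

2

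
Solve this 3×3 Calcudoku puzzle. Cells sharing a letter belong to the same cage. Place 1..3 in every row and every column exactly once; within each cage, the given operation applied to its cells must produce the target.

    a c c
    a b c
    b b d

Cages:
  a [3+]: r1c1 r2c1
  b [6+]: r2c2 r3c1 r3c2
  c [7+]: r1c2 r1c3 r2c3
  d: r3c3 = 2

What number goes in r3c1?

3

Cage d is a single given cell, so r3c3 = 2.
Cage c has sum 7; hence r1c2 = 3.
The 3 cells of cage c must have sum 7; hence r1c3 = 1.
Cage b needs sum 6, leaving r2c2 = 2.
Column 3 now contains 2, which forces r2c3 = 3.
Column 2 already has 3; hence r3c2 = 1.
Row 1 now contains 1, leaving r1c1 = 2.
2 is placed in row 2, so r2c1 = 1.
1 is placed in row 3, leaving r3c1 = 3.
Completed grid: 2 3 1 / 1 2 3 / 3 1 2.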